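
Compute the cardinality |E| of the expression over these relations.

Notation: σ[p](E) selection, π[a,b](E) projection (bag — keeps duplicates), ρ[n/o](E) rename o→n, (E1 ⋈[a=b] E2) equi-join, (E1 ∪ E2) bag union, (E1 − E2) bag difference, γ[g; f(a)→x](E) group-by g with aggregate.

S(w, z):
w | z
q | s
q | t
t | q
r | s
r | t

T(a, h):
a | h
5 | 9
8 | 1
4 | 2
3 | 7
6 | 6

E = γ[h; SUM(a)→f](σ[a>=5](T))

Per-node cardinality:
  T → 5
  σ[a>=5](T) → 3
  γ[h; SUM(a)→f](σ[a>=5](T)) → 3

|E| = 3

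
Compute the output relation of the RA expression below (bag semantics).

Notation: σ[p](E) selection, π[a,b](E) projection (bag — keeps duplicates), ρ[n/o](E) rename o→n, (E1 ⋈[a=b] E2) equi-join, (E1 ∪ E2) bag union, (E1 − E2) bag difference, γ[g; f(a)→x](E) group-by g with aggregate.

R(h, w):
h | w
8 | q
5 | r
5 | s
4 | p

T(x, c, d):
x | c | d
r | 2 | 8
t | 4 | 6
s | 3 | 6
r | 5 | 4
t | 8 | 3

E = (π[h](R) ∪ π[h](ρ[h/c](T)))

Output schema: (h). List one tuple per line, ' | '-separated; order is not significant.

Row counts bottom-up:
  R → 4
  π[h](R) → 4
  T → 5
  ρ[h/c](T) → 5
  π[h](ρ[h/c](T)) → 5
  (π[h](R) ∪ π[h](ρ[h/c](T))) → 9

== RESULT ==
h
2
3
4
4
5
5
5
8
8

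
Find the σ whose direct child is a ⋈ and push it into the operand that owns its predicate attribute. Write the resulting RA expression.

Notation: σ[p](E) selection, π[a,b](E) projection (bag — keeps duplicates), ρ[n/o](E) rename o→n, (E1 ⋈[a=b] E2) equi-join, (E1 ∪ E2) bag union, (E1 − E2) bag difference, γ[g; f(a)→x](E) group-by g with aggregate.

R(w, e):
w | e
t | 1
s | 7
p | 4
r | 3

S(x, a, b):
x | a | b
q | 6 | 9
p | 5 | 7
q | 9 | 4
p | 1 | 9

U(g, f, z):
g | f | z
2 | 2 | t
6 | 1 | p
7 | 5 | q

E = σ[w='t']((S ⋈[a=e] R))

σ filters on w, owned by the right side.
E' = (S ⋈[a=e] σ[w='t'](R))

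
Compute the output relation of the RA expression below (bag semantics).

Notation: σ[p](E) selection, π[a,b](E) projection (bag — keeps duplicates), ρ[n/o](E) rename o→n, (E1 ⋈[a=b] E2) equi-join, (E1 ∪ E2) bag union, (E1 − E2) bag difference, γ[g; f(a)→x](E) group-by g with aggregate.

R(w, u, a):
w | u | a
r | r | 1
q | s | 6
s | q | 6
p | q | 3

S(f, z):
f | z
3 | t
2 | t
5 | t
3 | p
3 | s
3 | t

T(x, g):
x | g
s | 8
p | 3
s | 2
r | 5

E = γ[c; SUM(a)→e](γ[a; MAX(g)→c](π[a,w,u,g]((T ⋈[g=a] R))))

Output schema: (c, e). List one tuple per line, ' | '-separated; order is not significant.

Per-node cardinality:
  T → 4
  R → 4
  (T ⋈[g=a] R) → 1
  π[a,w,u,g]((T ⋈[g=a] R)) → 1
  γ[a; MAX(g)→c](π[a,w,u,g]((T ⋈[g=a] R))) → 1
  γ[c; SUM(a)→e](γ[a; MAX(g)→c](π[a,w,u,g]((T ⋈[g=a] R)))) → 1

== RESULT ==
c | e
3 | 3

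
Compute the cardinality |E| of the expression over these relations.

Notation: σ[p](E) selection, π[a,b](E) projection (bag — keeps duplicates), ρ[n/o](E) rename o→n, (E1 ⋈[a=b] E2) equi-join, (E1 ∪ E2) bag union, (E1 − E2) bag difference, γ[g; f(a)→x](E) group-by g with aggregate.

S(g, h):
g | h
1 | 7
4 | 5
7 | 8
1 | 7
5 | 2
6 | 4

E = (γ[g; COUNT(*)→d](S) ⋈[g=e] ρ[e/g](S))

Stepwise |·|:
  S → 6
  γ[g; COUNT(*)→d](S) → 5
  S → 6
  ρ[e/g](S) → 6
  (γ[g; COUNT(*)→d](S) ⋈[g=e] ρ[e/g](S)) → 6

|E| = 6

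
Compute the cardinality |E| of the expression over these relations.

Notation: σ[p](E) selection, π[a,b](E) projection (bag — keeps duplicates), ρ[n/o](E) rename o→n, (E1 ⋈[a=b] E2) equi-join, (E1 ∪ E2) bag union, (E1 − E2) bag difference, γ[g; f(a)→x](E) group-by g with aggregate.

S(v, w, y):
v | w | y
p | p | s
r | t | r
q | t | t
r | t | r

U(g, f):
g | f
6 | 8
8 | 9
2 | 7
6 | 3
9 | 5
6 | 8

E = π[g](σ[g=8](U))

Row counts bottom-up:
  U → 6
  σ[g=8](U) → 1
  π[g](σ[g=8](U)) → 1

|E| = 1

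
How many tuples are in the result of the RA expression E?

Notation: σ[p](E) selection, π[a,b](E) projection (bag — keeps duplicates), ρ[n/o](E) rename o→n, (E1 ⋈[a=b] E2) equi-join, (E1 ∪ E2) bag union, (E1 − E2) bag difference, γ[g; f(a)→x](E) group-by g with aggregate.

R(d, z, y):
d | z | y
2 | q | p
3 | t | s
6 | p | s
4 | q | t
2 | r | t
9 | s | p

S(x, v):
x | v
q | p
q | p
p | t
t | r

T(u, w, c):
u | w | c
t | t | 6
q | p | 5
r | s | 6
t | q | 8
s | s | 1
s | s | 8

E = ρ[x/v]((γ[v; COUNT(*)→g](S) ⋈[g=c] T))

Stepwise |·|:
  S → 4
  γ[v; COUNT(*)→g](S) → 3
  T → 6
  (γ[v; COUNT(*)→g](S) ⋈[g=c] T) → 2
  ρ[x/v]((γ[v; COUNT(*)→g](S) ⋈[g=c] T)) → 2

|E| = 2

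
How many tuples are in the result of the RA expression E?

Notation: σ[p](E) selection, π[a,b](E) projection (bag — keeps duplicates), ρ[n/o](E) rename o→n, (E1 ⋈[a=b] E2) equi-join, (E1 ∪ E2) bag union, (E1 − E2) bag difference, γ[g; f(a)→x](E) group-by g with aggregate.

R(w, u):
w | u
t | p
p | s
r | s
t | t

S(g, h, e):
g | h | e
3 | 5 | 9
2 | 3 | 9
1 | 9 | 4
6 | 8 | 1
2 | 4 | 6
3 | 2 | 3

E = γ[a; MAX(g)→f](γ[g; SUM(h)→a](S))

Subexpression sizes:
  S → 6
  γ[g; SUM(h)→a](S) → 4
  γ[a; MAX(g)→f](γ[g; SUM(h)→a](S)) → 3

|E| = 3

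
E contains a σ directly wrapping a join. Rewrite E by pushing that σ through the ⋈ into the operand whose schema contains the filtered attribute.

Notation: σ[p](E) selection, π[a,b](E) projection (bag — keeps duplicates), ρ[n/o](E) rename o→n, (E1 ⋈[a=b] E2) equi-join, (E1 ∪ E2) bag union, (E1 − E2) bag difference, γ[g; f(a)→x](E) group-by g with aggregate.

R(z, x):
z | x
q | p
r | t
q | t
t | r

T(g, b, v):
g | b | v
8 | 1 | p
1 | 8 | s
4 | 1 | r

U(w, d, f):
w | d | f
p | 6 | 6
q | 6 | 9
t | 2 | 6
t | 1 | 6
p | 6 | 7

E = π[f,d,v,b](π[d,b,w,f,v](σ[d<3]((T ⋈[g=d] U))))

σ filters on d, owned by the right side.
E' = π[f,d,v,b](π[d,b,w,f,v]((T ⋈[g=d] σ[d<3](U))))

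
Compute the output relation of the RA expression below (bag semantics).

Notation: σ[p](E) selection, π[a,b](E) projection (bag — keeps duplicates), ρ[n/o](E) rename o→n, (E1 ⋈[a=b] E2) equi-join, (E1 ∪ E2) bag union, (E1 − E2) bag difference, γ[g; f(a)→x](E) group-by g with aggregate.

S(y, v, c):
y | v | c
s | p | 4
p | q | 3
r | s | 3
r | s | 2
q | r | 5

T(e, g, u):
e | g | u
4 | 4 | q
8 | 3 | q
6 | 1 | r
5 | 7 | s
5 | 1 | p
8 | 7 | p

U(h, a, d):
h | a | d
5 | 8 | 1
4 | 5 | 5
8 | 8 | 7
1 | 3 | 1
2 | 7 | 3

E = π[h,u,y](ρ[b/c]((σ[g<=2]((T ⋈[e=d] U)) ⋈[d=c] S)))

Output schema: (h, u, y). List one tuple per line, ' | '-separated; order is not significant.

Per-node cardinality:
  T → 6
  U → 5
  (T ⋈[e=d] U) → 2
  σ[g<=2]((T ⋈[e=d] U)) → 1
  S → 5
  (σ[g<=2]((T ⋈[e=d] U)) ⋈[d=c] S) → 1
  ρ[b/c]((σ[g<=2]((T ⋈[e=d] U)) ⋈[d=c] S)) → 1
  π[h,u,y](ρ[b/c]((σ[g<=2]((T ⋈[e=d] U)) ⋈[d=c] S))) → 1

== RESULT ==
h | u | y
4 | p | q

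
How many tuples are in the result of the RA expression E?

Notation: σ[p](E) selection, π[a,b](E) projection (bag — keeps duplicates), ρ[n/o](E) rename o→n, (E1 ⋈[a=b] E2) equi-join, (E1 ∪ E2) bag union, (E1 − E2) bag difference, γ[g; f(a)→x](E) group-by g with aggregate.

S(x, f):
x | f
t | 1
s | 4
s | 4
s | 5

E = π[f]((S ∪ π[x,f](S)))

Subexpression sizes:
  S → 4
  S → 4
  π[x,f](S) → 4
  (S ∪ π[x,f](S)) → 8
  π[f]((S ∪ π[x,f](S))) → 8

|E| = 8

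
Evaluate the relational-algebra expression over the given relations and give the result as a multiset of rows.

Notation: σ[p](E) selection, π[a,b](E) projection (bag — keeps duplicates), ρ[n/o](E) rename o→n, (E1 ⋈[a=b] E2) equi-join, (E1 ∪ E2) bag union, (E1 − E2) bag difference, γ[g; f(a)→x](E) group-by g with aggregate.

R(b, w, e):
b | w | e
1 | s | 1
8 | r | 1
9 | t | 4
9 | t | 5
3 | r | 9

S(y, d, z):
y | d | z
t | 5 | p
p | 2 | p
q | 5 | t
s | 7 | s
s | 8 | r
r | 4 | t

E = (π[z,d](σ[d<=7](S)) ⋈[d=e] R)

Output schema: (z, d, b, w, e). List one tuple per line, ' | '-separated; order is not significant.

Stepwise |·|:
  S → 6
  σ[d<=7](S) → 5
  π[z,d](σ[d<=7](S)) → 5
  R → 5
  (π[z,d](σ[d<=7](S)) ⋈[d=e] R) → 3

== RESULT ==
z | d | b | w | e
p | 5 | 9 | t | 5
t | 4 | 9 | t | 4
t | 5 | 9 | t | 5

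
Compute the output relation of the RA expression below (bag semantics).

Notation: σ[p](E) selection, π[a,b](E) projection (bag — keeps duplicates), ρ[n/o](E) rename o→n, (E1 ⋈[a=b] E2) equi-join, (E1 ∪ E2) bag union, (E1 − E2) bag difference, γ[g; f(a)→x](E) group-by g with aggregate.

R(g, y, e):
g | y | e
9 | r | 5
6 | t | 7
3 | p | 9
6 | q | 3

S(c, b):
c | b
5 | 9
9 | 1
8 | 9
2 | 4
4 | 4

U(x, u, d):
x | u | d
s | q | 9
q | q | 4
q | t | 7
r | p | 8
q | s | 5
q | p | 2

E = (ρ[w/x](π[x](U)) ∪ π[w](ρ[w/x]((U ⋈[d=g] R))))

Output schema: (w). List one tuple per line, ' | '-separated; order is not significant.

Subexpression sizes:
  U → 6
  π[x](U) → 6
  ρ[w/x](π[x](U)) → 6
  U → 6
  R → 4
  (U ⋈[d=g] R) → 1
  ρ[w/x]((U ⋈[d=g] R)) → 1
  π[w](ρ[w/x]((U ⋈[d=g] R))) → 1
  (ρ[w/x](π[x](U)) ∪ π[w](ρ[w/x]((U ⋈[d=g] R)))) → 7

== RESULT ==
w
q
q
q
q
r
s
s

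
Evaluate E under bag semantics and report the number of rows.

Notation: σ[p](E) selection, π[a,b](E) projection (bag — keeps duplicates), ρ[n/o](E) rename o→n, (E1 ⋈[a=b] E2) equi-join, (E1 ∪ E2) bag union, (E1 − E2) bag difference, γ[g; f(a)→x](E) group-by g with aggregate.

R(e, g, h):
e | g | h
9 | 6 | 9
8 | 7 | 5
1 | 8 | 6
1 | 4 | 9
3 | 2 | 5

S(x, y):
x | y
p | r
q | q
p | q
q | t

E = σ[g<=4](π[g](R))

Row counts bottom-up:
  R → 5
  π[g](R) → 5
  σ[g<=4](π[g](R)) → 2

|E| = 2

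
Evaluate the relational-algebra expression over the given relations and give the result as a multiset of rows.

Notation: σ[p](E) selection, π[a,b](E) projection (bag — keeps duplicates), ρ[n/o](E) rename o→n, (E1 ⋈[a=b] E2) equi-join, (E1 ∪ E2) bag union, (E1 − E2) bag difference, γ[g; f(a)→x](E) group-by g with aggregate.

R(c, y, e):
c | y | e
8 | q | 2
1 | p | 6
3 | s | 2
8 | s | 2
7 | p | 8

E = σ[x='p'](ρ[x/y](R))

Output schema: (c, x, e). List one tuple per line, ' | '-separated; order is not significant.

Per-node cardinality:
  R → 5
  ρ[x/y](R) → 5
  σ[x='p'](ρ[x/y](R)) → 2

== RESULT ==
c | x | e
1 | p | 6
7 | p | 8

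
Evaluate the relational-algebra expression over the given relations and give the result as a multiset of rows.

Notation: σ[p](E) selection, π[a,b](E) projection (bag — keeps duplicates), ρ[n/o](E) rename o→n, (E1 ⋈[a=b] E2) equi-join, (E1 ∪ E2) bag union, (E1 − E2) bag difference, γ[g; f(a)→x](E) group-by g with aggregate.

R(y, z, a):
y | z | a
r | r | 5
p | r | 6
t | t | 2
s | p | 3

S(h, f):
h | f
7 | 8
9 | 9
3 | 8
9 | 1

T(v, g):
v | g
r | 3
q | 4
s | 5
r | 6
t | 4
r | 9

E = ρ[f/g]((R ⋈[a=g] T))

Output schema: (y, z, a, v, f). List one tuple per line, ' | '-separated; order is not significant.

Subexpression sizes:
  R → 4
  T → 6
  (R ⋈[a=g] T) → 3
  ρ[f/g]((R ⋈[a=g] T)) → 3

== RESULT ==
y | z | a | v | f
p | r | 6 | r | 6
r | r | 5 | s | 5
s | p | 3 | r | 3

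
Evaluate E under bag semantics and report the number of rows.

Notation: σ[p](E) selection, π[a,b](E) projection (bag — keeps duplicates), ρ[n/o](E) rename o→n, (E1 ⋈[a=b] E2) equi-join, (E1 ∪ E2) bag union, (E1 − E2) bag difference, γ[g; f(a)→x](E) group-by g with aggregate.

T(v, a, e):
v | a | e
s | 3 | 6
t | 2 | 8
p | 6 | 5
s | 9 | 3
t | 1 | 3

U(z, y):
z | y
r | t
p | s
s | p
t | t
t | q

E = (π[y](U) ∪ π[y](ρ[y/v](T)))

Stepwise |·|:
  U → 5
  π[y](U) → 5
  T → 5
  ρ[y/v](T) → 5
  π[y](ρ[y/v](T)) → 5
  (π[y](U) ∪ π[y](ρ[y/v](T))) → 10

|E| = 10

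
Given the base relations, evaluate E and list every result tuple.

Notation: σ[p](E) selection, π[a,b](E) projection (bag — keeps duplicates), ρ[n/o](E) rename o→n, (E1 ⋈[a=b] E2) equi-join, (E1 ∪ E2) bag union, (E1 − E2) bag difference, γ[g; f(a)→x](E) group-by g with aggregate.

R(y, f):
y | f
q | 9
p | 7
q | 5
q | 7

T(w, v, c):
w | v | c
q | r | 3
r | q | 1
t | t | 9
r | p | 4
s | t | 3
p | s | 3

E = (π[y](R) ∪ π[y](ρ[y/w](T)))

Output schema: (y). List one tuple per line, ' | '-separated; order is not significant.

Row counts bottom-up:
  R → 4
  π[y](R) → 4
  T → 6
  ρ[y/w](T) → 6
  π[y](ρ[y/w](T)) → 6
  (π[y](R) ∪ π[y](ρ[y/w](T))) → 10

== RESULT ==
y
p
p
q
q
q
q
r
r
s
t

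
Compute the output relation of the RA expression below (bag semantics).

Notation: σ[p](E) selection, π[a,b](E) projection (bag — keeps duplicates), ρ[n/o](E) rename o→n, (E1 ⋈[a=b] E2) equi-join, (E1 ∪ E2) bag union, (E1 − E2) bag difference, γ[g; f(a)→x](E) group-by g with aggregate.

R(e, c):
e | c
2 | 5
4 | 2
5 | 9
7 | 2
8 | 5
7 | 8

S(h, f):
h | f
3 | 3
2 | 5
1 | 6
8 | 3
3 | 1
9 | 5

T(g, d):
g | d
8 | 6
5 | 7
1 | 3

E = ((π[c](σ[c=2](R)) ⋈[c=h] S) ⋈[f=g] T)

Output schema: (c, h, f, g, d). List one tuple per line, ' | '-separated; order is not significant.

Row counts bottom-up:
  R → 6
  σ[c=2](R) → 2
  π[c](σ[c=2](R)) → 2
  S → 6
  (π[c](σ[c=2](R)) ⋈[c=h] S) → 2
  T → 3
  ((π[c](σ[c=2](R)) ⋈[c=h] S) ⋈[f=g] T) → 2

== RESULT ==
c | h | f | g | d
2 | 2 | 5 | 5 | 7
2 | 2 | 5 | 5 | 7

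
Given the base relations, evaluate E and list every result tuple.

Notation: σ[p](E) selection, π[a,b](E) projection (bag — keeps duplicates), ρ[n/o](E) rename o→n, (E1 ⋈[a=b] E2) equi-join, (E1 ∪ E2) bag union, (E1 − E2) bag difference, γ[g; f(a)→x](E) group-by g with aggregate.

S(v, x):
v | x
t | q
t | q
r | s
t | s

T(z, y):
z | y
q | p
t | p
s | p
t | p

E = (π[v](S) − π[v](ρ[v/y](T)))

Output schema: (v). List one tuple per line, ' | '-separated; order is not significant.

Stepwise |·|:
  S → 4
  π[v](S) → 4
  T → 4
  ρ[v/y](T) → 4
  π[v](ρ[v/y](T)) → 4
  (π[v](S) − π[v](ρ[v/y](T))) → 4

== RESULT ==
v
r
t
t
t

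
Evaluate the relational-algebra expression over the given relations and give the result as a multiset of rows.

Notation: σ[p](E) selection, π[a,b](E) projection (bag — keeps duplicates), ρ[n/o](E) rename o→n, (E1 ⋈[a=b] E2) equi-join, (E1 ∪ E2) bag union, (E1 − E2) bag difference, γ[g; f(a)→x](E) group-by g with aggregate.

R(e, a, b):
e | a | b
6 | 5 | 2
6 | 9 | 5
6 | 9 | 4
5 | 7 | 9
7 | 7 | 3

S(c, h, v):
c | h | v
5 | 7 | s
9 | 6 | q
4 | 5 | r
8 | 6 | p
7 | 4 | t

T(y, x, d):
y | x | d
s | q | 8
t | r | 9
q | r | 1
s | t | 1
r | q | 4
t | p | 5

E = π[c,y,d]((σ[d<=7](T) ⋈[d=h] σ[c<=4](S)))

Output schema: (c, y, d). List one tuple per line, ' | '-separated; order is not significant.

Stepwise |·|:
  T → 6
  σ[d<=7](T) → 4
  S → 5
  σ[c<=4](S) → 1
  (σ[d<=7](T) ⋈[d=h] σ[c<=4](S)) → 1
  π[c,y,d]((σ[d<=7](T) ⋈[d=h] σ[c<=4](S))) → 1

== RESULT ==
c | y | d
4 | t | 5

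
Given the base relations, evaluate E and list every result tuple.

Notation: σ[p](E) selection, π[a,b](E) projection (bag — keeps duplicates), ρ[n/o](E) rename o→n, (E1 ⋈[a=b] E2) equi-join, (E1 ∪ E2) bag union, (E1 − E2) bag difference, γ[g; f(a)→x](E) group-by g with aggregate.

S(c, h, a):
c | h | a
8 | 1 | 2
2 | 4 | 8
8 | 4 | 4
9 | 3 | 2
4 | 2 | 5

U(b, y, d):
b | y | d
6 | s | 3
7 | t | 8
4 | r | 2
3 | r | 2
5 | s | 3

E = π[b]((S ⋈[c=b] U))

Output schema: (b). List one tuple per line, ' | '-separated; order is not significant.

Row counts bottom-up:
  S → 5
  U → 5
  (S ⋈[c=b] U) → 1
  π[b]((S ⋈[c=b] U)) → 1

== RESULT ==
b
4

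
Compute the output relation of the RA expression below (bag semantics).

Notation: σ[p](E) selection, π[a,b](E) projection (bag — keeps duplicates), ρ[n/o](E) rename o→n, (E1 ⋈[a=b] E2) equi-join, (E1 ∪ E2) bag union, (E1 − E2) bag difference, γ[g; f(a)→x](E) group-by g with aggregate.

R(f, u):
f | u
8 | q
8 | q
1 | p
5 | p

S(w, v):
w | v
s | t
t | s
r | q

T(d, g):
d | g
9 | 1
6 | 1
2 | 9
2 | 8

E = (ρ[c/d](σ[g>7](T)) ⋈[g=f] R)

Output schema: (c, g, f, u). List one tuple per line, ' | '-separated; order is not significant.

Per-node cardinality:
  T → 4
  σ[g>7](T) → 2
  ρ[c/d](σ[g>7](T)) → 2
  R → 4
  (ρ[c/d](σ[g>7](T)) ⋈[g=f] R) → 2

== RESULT ==
c | g | f | u
2 | 8 | 8 | q
2 | 8 | 8 | q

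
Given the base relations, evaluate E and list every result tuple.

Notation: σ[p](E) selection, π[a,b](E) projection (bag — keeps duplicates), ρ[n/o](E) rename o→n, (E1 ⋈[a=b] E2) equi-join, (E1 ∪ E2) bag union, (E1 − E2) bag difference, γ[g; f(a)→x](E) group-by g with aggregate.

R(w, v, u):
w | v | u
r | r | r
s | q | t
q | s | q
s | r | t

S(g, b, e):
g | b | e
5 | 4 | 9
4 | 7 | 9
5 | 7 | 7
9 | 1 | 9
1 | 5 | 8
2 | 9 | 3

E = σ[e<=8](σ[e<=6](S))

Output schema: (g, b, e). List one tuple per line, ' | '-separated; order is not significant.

Row counts bottom-up:
  S → 6
  σ[e<=6](S) → 1
  σ[e<=8](σ[e<=6](S)) → 1

== RESULT ==
g | b | e
2 | 9 | 3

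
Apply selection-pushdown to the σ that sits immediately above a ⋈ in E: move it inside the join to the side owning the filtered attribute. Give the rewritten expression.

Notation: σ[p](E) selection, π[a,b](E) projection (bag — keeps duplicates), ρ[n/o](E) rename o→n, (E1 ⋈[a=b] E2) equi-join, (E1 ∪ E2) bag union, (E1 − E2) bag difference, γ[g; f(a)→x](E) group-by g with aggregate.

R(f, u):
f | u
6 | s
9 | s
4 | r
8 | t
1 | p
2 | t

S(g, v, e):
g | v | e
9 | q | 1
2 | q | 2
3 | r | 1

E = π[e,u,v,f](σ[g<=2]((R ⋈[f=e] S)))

σ filters on g, owned by the right side.
E' = π[e,u,v,f]((R ⋈[f=e] σ[g<=2](S)))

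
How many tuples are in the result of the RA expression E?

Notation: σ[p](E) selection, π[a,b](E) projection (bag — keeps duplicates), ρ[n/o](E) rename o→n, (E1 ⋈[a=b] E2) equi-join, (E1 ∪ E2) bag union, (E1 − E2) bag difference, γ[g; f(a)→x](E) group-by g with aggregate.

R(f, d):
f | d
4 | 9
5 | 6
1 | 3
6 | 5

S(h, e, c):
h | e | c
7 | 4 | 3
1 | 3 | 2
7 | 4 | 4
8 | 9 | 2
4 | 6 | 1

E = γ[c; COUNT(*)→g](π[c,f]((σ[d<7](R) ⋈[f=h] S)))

Subexpression sizes:
  R → 4
  σ[d<7](R) → 3
  S → 5
  (σ[d<7](R) ⋈[f=h] S) → 1
  π[c,f]((σ[d<7](R) ⋈[f=h] S)) → 1
  γ[c; COUNT(*)→g](π[c,f]((σ[d<7](R) ⋈[f=h] S))) → 1

|E| = 1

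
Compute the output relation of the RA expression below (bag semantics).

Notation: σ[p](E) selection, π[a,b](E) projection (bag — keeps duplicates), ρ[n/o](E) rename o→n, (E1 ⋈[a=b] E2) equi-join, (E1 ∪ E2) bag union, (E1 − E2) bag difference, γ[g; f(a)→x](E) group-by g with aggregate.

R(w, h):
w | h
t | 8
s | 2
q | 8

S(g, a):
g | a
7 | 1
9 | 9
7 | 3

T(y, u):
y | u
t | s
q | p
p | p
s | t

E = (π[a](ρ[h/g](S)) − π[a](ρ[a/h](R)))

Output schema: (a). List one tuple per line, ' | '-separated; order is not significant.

Subexpression sizes:
  S → 3
  ρ[h/g](S) → 3
  π[a](ρ[h/g](S)) → 3
  R → 3
  ρ[a/h](R) → 3
  π[a](ρ[a/h](R)) → 3
  (π[a](ρ[h/g](S)) − π[a](ρ[a/h](R))) → 3

== RESULT ==
a
1
3
9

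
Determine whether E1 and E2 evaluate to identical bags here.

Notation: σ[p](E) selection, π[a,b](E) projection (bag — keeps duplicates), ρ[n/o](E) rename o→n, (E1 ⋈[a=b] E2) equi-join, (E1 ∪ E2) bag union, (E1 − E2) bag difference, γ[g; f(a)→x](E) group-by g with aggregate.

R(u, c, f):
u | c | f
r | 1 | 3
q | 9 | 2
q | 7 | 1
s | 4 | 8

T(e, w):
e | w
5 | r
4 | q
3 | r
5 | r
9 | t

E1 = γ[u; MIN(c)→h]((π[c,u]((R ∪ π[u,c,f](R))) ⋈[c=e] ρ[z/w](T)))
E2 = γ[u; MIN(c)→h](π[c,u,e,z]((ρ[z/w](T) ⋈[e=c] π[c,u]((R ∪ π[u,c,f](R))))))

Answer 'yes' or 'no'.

E1 row counts bottom-up:
  R → 4
  R → 4
  π[u,c,f](R) → 4
  (R ∪ π[u,c,f](R)) → 8
  π[c,u]((R ∪ π[u,c,f](R))) → 8
  T → 5
  ρ[z/w](T) → 5
  (π[c,u]((R ∪ π[u,c,f](R))) ⋈[c=e] ρ[z/w](T)) → 4
  γ[u; MIN(c)→h]((π[c,u]((R ∪ π[u,c,f](R))) ⋈[c=e] ρ[z/w](T))) → 2
E2 row counts bottom-up:
  T → 5
  ρ[z/w](T) → 5
  R → 4
  R → 4
  π[u,c,f](R) → 4
  (R ∪ π[u,c,f](R)) → 8
  π[c,u]((R ∪ π[u,c,f](R))) → 8
  (ρ[z/w](T) ⋈[e=c] π[c,u]((R ∪ π[u,c,f](R)))) → 4
  π[c,u,e,z]((ρ[z/w](T) ⋈[e=c] π[c,u]((R ∪ π[u,c,f](R))))) → 4
  γ[u; MIN(c)→h](π[c,u,e,z]((ρ[z/w](T) ⋈[e=c] π[c,u]((R ∪ π[u,c,f](R)))))) → 2

E1 and E2 produce the same multiset:
u | h
q | 9
s | 4

yes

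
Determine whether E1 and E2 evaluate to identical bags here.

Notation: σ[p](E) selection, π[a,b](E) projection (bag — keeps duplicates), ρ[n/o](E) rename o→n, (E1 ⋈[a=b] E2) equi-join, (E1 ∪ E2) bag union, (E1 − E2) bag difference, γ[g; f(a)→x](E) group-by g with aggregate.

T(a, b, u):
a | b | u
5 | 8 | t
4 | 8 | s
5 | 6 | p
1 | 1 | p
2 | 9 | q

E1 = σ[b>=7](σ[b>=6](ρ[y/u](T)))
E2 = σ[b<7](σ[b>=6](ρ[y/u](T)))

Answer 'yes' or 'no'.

E1 subexpression sizes:
  T → 5
  ρ[y/u](T) → 5
  σ[b>=6](ρ[y/u](T)) → 4
  σ[b>=7](σ[b>=6](ρ[y/u](T))) → 3
E2 subexpression sizes:
  T → 5
  ρ[y/u](T) → 5
  σ[b>=6](ρ[y/u](T)) → 4
  σ[b<7](σ[b>=6](ρ[y/u](T))) → 1

E1 result:
a | b | y
2 | 9 | q
4 | 8 | s
5 | 8 | t
E2 result:
a | b | y
5 | 6 | p
Witness: (4, 8, 's') appears 1× in E1 but 0× in E2.

no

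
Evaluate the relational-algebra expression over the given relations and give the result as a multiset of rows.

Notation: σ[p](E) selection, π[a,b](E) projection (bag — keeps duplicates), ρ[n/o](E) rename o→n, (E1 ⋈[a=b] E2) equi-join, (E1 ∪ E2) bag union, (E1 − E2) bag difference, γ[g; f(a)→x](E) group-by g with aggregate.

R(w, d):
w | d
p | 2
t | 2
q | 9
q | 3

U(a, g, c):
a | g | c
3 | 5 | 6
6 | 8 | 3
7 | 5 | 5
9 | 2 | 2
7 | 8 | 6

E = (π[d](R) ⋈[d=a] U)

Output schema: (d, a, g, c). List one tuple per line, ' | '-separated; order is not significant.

Per-node cardinality:
  R → 4
  π[d](R) → 4
  U → 5
  (π[d](R) ⋈[d=a] U) → 2

== RESULT ==
d | a | g | c
3 | 3 | 5 | 6
9 | 9 | 2 | 2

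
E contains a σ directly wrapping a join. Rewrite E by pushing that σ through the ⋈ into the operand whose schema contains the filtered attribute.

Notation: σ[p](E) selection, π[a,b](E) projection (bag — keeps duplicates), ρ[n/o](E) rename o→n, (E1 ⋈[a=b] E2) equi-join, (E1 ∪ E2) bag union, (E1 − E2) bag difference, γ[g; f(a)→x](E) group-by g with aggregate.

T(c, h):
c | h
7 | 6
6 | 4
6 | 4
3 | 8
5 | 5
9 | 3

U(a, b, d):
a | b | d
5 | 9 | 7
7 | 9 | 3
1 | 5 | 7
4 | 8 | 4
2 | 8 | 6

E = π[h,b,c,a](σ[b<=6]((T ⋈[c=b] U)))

σ filters on b, owned by the right side.
E' = π[h,b,c,a]((T ⋈[c=b] σ[b<=6](U)))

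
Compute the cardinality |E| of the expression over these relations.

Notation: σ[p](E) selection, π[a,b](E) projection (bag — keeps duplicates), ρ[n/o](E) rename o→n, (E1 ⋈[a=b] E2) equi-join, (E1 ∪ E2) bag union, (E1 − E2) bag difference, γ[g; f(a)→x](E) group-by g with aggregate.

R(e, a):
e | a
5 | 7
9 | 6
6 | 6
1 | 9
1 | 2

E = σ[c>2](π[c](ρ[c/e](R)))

Row counts bottom-up:
  R → 5
  ρ[c/e](R) → 5
  π[c](ρ[c/e](R)) → 5
  σ[c>2](π[c](ρ[c/e](R))) → 3

|E| = 3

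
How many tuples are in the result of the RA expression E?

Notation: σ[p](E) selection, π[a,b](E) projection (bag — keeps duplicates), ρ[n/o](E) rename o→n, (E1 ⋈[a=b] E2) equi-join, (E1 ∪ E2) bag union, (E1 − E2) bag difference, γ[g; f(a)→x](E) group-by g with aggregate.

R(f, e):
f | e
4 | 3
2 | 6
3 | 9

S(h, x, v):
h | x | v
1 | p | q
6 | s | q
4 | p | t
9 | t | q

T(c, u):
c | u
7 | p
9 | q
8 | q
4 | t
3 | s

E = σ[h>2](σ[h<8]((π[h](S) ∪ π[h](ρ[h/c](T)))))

Stepwise |·|:
  S → 4
  π[h](S) → 4
  T → 5
  ρ[h/c](T) → 5
  π[h](ρ[h/c](T)) → 5
  (π[h](S) ∪ π[h](ρ[h/c](T))) → 9
  σ[h<8]((π[h](S) ∪ π[h](ρ[h/c](T)))) → 6
  σ[h>2](σ[h<8]((π[h](S) ∪ π[h](ρ[h/c](T))))) → 5

|E| = 5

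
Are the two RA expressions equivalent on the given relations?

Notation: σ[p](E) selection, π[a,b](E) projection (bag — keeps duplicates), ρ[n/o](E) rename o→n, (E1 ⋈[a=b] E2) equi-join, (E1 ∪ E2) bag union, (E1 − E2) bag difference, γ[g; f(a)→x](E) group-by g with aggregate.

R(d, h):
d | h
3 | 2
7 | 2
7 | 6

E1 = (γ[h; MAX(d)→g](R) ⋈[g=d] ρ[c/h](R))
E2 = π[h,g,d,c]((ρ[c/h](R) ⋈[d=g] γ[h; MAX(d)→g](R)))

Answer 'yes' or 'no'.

E1 row counts bottom-up:
  R → 3
  γ[h; MAX(d)→g](R) → 2
  R → 3
  ρ[c/h](R) → 3
  (γ[h; MAX(d)→g](R) ⋈[g=d] ρ[c/h](R)) → 4
E2 row counts bottom-up:
  R → 3
  ρ[c/h](R) → 3
  R → 3
  γ[h; MAX(d)→g](R) → 2
  (ρ[c/h](R) ⋈[d=g] γ[h; MAX(d)→g](R)) → 4
  π[h,g,d,c]((ρ[c/h](R) ⋈[d=g] γ[h; MAX(d)→g](R))) → 4

E1 and E2 produce the same multiset:
h | g | d | c
2 | 7 | 7 | 2
2 | 7 | 7 | 6
6 | 7 | 7 | 2
6 | 7 | 7 | 6

yes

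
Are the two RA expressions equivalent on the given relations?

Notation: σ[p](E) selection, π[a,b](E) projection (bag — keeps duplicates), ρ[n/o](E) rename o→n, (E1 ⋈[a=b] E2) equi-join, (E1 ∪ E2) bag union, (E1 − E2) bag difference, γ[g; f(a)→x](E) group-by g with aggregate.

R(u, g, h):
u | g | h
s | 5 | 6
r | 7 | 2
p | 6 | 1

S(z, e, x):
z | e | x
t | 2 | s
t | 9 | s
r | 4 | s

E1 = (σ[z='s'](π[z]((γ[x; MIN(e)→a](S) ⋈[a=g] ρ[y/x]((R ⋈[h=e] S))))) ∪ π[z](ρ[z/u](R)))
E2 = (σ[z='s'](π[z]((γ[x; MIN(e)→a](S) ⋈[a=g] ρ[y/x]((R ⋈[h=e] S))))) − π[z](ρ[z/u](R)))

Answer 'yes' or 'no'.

E1 per-node cardinality:
  S → 3
  γ[x; MIN(e)→a](S) → 1
  R → 3
  S → 3
  (R ⋈[h=e] S) → 1
  ρ[y/x]((R ⋈[h=e] S)) → 1
  (γ[x; MIN(e)→a](S) ⋈[a=g] ρ[y/x]((R ⋈[h=e] S))) → 0
  π[z]((γ[x; MIN(e)→a](S) ⋈[a=g] ρ[y/x]((R ⋈[h=e] S)))) → 0
  σ[z='s'](π[z]((γ[x; MIN(e)→a](S) ⋈[a=g] ρ[y/x]((R ⋈[h=e] S))))) → 0
  R → 3
  ρ[z/u](R) → 3
  π[z](ρ[z/u](R)) → 3
  (σ[z='s'](π[z]((γ[x; MIN(e)→a](S) ⋈[a=g] ρ[y/x]((R ⋈[h=e] S))))) ∪ π[z](ρ[z/u](R))) → 3
E2 per-node cardinality:
  S → 3
  γ[x; MIN(e)→a](S) → 1
  R → 3
  S → 3
  (R ⋈[h=e] S) → 1
  ρ[y/x]((R ⋈[h=e] S)) → 1
  (γ[x; MIN(e)→a](S) ⋈[a=g] ρ[y/x]((R ⋈[h=e] S))) → 0
  π[z]((γ[x; MIN(e)→a](S) ⋈[a=g] ρ[y/x]((R ⋈[h=e] S)))) → 0
  σ[z='s'](π[z]((γ[x; MIN(e)→a](S) ⋈[a=g] ρ[y/x]((R ⋈[h=e] S))))) → 0
  R → 3
  ρ[z/u](R) → 3
  π[z](ρ[z/u](R)) → 3
  (σ[z='s'](π[z]((γ[x; MIN(e)→a](S) ⋈[a=g] ρ[y/x]((R ⋈[h=e] S))))) − π[z](ρ[z/u](R))) → 0

E1 result:
z
p
r
s
E2 result:
z
(0 rows)
Witness: ('p',) appears 1× in E1 but 0× in E2.

no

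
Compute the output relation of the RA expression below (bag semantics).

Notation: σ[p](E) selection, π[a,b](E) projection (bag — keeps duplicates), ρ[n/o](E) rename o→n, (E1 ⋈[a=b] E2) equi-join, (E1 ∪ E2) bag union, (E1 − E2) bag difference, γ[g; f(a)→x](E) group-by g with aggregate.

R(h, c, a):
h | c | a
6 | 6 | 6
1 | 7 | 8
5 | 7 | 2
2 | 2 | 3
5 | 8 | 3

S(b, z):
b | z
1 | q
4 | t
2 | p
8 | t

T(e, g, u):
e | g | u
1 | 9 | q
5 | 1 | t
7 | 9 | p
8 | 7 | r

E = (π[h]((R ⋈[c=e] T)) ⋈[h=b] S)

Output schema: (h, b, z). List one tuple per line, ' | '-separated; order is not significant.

Per-node cardinality:
  R → 5
  T → 4
  (R ⋈[c=e] T) → 3
  π[h]((R ⋈[c=e] T)) → 3
  S → 4
  (π[h]((R ⋈[c=e] T)) ⋈[h=b] S) → 1

== RESULT ==
h | b | z
1 | 1 | q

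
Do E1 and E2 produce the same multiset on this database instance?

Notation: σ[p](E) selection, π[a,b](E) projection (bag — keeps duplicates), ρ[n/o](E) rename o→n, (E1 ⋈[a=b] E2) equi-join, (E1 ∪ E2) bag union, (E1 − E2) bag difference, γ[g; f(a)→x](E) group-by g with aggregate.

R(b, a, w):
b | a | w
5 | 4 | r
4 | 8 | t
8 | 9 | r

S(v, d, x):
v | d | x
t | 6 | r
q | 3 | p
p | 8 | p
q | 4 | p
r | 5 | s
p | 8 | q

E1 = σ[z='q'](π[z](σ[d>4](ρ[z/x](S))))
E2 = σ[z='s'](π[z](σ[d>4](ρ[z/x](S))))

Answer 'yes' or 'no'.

E1 subexpression sizes:
  S → 6
  ρ[z/x](S) → 6
  σ[d>4](ρ[z/x](S)) → 4
  π[z](σ[d>4](ρ[z/x](S))) → 4
  σ[z='q'](π[z](σ[d>4](ρ[z/x](S)))) → 1
E2 subexpression sizes:
  S → 6
  ρ[z/x](S) → 6
  σ[d>4](ρ[z/x](S)) → 4
  π[z](σ[d>4](ρ[z/x](S))) → 4
  σ[z='s'](π[z](σ[d>4](ρ[z/x](S)))) → 1

E1 result:
z
q
E2 result:
z
s
Witness: ('q',) appears 1× in E1 but 0× in E2.

no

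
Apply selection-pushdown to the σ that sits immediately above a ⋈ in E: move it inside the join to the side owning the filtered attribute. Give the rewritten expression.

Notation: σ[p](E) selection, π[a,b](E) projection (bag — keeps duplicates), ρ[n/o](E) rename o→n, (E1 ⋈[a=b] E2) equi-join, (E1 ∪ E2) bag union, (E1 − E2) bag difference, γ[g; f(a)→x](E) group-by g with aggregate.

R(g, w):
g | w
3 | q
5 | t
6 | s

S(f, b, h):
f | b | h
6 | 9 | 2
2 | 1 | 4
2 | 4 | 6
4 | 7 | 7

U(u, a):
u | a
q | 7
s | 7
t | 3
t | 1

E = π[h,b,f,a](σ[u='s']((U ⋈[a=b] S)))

σ filters on u, owned by the left side.
E' = π[h,b,f,a]((σ[u='s'](U) ⋈[a=b] S))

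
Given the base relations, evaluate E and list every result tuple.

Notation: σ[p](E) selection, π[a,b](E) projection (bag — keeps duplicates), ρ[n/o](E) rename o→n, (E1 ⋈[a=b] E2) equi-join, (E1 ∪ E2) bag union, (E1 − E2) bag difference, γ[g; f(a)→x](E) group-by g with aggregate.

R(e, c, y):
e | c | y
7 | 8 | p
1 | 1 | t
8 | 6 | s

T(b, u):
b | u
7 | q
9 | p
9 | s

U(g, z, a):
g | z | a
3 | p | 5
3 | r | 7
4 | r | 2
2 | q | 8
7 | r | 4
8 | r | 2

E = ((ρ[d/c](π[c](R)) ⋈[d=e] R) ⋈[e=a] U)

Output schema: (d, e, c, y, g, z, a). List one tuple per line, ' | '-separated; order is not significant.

Row counts bottom-up:
  R → 3
  π[c](R) → 3
  ρ[d/c](π[c](R)) → 3
  R → 3
  (ρ[d/c](π[c](R)) ⋈[d=e] R) → 2
  U → 6
  ((ρ[d/c](π[c](R)) ⋈[d=e] R) ⋈[e=a] U) → 1

== RESULT ==
d | e | c | y | g | z | a
8 | 8 | 6 | s | 2 | q | 8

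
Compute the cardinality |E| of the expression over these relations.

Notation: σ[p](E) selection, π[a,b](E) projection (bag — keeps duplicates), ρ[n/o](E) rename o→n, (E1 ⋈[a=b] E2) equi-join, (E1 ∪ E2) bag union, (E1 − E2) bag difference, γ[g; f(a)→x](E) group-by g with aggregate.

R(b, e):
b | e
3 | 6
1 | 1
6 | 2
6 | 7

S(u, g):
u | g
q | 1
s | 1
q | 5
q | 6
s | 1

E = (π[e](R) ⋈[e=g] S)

Stepwise |·|:
  R → 4
  π[e](R) → 4
  S → 5
  (π[e](R) ⋈[e=g] S) → 4

|E| = 4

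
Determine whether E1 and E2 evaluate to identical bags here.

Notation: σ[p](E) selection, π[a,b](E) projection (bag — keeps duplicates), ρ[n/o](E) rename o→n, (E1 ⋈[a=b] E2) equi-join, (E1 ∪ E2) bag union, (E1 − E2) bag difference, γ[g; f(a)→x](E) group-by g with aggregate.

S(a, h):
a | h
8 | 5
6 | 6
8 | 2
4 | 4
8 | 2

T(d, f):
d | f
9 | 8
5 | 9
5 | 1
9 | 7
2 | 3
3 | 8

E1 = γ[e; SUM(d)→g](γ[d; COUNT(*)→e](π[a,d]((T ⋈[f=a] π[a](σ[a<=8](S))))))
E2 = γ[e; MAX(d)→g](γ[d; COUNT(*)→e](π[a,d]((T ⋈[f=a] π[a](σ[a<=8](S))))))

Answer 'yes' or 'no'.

E1 stepwise |·|:
  T → 6
  S → 5
  σ[a<=8](S) → 5
  π[a](σ[a<=8](S)) → 5
  (T ⋈[f=a] π[a](σ[a<=8](S))) → 6
  π[a,d]((T ⋈[f=a] π[a](σ[a<=8](S)))) → 6
  γ[d; COUNT(*)→e](π[a,d]((T ⋈[f=a] π[a](σ[a<=8](S))))) → 2
  γ[e; SUM(d)→g](γ[d; COUNT(*)→e](π[a,d]((T ⋈[f=a] π[a](σ[a<=8](S)))))) → 1
E2 stepwise |·|:
  T → 6
  S → 5
  σ[a<=8](S) → 5
  π[a](σ[a<=8](S)) → 5
  (T ⋈[f=a] π[a](σ[a<=8](S))) → 6
  π[a,d]((T ⋈[f=a] π[a](σ[a<=8](S)))) → 6
  γ[d; COUNT(*)→e](π[a,d]((T ⋈[f=a] π[a](σ[a<=8](S))))) → 2
  γ[e; MAX(d)→g](γ[d; COUNT(*)→e](π[a,d]((T ⋈[f=a] π[a](σ[a<=8](S)))))) → 1

E1 result:
e | g
3 | 12
E2 result:
e | g
3 | 9
Witness: (3, 12) appears 1× in E1 but 0× in E2.

no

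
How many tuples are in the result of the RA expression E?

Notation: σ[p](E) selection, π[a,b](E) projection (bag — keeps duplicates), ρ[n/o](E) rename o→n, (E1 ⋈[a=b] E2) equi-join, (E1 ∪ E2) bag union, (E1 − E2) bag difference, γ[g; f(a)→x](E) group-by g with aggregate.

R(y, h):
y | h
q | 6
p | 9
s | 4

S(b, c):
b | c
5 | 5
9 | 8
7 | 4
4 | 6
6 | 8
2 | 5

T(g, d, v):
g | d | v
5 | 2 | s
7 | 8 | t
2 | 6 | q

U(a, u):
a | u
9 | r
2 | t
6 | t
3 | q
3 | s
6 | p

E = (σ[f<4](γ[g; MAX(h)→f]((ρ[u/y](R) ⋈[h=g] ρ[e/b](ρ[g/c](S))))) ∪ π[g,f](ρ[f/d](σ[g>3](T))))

Row counts bottom-up:
  R → 3
  ρ[u/y](R) → 3
  S → 6
  ρ[g/c](S) → 6
  ρ[e/b](ρ[g/c](S)) → 6
  (ρ[u/y](R) ⋈[h=g] ρ[e/b](ρ[g/c](S))) → 2
  γ[g; MAX(h)→f]((ρ[u/y](R) ⋈[h=g] ρ[e/b](ρ[g/c](S)))) → 2
  σ[f<4](γ[g; MAX(h)→f]((ρ[u/y](R) ⋈[h=g] ρ[e/b](ρ[g/c](S))))) → 0
  T → 3
  σ[g>3](T) → 2
  ρ[f/d](σ[g>3](T)) → 2
  π[g,f](ρ[f/d](σ[g>3](T))) → 2
  (σ[f<4](γ[g; MAX(h)→f]((ρ[u/y](R) ⋈[h=g] ρ[e/b](ρ[g/c](S))))) ∪ π[g,f](ρ[f/d](σ[g>3](T)))) → 2

|E| = 2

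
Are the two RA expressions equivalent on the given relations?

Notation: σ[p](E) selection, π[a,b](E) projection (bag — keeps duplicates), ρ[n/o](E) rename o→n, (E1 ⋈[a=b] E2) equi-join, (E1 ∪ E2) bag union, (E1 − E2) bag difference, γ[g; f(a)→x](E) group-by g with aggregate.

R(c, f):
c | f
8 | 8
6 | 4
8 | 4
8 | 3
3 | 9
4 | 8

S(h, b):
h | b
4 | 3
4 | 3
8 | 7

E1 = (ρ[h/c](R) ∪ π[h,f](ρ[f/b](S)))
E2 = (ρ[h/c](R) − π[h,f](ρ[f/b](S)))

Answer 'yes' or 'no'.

E1 row counts bottom-up:
  R → 6
  ρ[h/c](R) → 6
  S → 3
  ρ[f/b](S) → 3
  π[h,f](ρ[f/b](S)) → 3
  (ρ[h/c](R) ∪ π[h,f](ρ[f/b](S))) → 9
E2 row counts bottom-up:
  R → 6
  ρ[h/c](R) → 6
  S → 3
  ρ[f/b](S) → 3
  π[h,f](ρ[f/b](S)) → 3
  (ρ[h/c](R) − π[h,f](ρ[f/b](S))) → 6

E1 result:
h | f
3 | 9
4 | 3
4 | 3
4 | 8
6 | 4
8 | 3
8 | 4
8 | 7
8 | 8
E2 result:
h | f
3 | 9
4 | 8
6 | 4
8 | 3
8 | 4
8 | 8
Witness: (4, 3) appears 2× in E1 but 0× in E2.

no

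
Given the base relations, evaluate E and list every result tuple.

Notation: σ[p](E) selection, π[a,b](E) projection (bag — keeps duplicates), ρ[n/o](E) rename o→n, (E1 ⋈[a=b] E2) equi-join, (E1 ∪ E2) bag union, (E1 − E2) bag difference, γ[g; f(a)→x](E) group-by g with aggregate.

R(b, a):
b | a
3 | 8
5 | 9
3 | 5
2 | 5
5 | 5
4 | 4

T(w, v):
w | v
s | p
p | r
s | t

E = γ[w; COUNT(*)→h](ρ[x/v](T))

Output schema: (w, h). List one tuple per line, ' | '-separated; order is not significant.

Row counts bottom-up:
  T → 3
  ρ[x/v](T) → 3
  γ[w; COUNT(*)→h](ρ[x/v](T)) → 2

== RESULT ==
w | h
p | 1
s | 2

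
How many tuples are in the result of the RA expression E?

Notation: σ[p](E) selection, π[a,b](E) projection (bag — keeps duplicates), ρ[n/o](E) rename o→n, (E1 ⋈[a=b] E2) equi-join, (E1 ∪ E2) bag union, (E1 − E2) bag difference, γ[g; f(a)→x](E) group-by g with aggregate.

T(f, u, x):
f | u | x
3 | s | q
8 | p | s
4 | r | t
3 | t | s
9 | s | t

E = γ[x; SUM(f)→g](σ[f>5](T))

Row counts bottom-up:
  T → 5
  σ[f>5](T) → 2
  γ[x; SUM(f)→g](σ[f>5](T)) → 2

|E| = 2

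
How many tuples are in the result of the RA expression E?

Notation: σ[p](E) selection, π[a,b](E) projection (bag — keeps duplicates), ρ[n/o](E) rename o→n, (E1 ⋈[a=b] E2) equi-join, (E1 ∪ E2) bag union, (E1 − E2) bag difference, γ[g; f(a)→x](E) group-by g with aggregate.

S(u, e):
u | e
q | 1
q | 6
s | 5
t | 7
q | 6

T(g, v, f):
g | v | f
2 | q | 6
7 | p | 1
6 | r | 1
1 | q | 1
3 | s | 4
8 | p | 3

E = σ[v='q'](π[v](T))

Subexpression sizes:
  T → 6
  π[v](T) → 6
  σ[v='q'](π[v](T)) → 2

|E| = 2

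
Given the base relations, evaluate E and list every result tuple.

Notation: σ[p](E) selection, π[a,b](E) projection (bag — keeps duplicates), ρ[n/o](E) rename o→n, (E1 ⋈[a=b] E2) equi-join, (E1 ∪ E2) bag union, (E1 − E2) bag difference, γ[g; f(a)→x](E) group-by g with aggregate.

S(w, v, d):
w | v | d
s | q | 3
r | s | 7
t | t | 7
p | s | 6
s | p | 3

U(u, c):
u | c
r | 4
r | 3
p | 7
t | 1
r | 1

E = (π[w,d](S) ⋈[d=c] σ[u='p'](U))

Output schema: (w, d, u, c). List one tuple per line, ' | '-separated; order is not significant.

Stepwise |·|:
  S → 5
  π[w,d](S) → 5
  U → 5
  σ[u='p'](U) → 1
  (π[w,d](S) ⋈[d=c] σ[u='p'](U)) → 2

== RESULT ==
w | d | u | c
r | 7 | p | 7
t | 7 | p | 7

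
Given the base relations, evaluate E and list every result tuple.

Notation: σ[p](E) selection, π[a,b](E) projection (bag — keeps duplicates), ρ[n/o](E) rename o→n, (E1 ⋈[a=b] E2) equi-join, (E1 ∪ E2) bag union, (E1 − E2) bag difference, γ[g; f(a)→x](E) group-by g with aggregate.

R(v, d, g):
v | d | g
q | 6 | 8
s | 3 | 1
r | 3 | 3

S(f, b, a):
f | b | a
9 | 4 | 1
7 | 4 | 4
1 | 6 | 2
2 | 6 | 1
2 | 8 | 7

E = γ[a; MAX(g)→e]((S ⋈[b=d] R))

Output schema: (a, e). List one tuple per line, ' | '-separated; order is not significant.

Per-node cardinality:
  S → 5
  R → 3
  (S ⋈[b=d] R) → 2
  γ[a; MAX(g)→e]((S ⋈[b=d] R)) → 2

== RESULT ==
a | e
1 | 8
2 | 8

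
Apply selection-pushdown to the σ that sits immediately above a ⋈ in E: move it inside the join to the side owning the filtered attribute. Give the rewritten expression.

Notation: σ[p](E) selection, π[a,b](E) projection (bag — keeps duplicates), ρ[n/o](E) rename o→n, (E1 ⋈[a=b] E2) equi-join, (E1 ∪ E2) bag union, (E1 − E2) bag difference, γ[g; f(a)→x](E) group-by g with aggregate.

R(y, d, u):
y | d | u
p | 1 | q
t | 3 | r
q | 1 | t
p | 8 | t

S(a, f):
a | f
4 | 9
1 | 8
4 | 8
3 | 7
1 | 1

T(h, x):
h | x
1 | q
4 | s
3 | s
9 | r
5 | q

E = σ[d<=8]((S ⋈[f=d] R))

σ filters on d, owned by the right side.
E' = (S ⋈[f=d] σ[d<=8](R))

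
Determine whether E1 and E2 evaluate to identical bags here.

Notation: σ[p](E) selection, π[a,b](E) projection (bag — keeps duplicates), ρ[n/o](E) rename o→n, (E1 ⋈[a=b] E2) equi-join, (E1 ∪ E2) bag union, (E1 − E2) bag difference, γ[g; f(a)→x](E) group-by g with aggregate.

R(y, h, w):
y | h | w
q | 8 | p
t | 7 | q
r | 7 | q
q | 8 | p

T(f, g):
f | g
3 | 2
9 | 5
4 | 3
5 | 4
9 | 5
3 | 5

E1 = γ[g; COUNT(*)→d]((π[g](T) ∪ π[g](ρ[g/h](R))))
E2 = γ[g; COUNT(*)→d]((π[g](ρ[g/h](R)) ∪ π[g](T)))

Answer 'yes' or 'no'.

E1 row counts bottom-up:
  T → 6
  π[g](T) → 6
  R → 4
  ρ[g/h](R) → 4
  π[g](ρ[g/h](R)) → 4
  (π[g](T) ∪ π[g](ρ[g/h](R))) → 10
  γ[g; COUNT(*)→d]((π[g](T) ∪ π[g](ρ[g/h](R)))) → 6
E2 row counts bottom-up:
  R → 4
  ρ[g/h](R) → 4
  π[g](ρ[g/h](R)) → 4
  T → 6
  π[g](T) → 6
  (π[g](ρ[g/h](R)) ∪ π[g](T)) → 10
  γ[g; COUNT(*)→d]((π[g](ρ[g/h](R)) ∪ π[g](T))) → 6

E1 and E2 produce the same multiset:
g | d
2 | 1
3 | 1
4 | 1
5 | 3
7 | 2
8 | 2

yes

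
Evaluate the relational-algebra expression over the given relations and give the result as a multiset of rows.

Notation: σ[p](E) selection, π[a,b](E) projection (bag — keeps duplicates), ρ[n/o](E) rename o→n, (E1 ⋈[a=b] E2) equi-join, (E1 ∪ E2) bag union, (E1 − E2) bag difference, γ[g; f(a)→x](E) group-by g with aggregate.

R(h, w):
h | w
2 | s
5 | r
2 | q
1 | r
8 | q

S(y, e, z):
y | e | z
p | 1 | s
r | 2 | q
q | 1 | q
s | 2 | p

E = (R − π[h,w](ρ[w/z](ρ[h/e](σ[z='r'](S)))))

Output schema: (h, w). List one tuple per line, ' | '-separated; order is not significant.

Stepwise |·|:
  R → 5
  S → 4
  σ[z='r'](S) → 0
  ρ[h/e](σ[z='r'](S)) → 0
  ρ[w/z](ρ[h/e](σ[z='r'](S))) → 0
  π[h,w](ρ[w/z](ρ[h/e](σ[z='r'](S)))) → 0
  (R − π[h,w](ρ[w/z](ρ[h/e](σ[z='r'](S))))) → 5

== RESULT ==
h | w
1 | r
2 | q
2 | s
5 | r
8 | q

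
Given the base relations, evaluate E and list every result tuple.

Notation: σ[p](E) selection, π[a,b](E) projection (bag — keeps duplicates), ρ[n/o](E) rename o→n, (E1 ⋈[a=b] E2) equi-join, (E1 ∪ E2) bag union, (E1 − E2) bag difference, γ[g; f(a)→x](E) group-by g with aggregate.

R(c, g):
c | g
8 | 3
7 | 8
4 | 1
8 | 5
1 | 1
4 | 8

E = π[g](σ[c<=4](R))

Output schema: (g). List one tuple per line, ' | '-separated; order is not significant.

Per-node cardinality:
  R → 6
  σ[c<=4](R) → 3
  π[g](σ[c<=4](R)) → 3

== RESULT ==
g
1
1
8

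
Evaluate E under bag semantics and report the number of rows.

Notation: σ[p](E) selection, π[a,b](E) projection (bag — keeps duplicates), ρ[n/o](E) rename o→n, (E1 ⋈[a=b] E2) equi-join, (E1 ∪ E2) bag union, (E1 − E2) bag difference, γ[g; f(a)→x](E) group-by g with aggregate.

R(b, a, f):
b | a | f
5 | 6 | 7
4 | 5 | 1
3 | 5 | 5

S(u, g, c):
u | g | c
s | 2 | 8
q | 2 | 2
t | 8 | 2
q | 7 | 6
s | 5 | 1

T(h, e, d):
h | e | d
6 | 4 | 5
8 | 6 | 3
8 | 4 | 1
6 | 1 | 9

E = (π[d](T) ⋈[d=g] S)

Per-node cardinality:
  T → 4
  π[d](T) → 4
  S → 5
  (π[d](T) ⋈[d=g] S) → 1

|E| = 1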